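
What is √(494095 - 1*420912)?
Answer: √73183 ≈ 270.52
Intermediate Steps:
√(494095 - 1*420912) = √(494095 - 420912) = √73183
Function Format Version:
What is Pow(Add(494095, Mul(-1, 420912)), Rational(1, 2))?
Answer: Pow(73183, Rational(1, 2)) ≈ 270.52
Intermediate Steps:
Pow(Add(494095, Mul(-1, 420912)), Rational(1, 2)) = Pow(Add(494095, -420912), Rational(1, 2)) = Pow(73183, Rational(1, 2))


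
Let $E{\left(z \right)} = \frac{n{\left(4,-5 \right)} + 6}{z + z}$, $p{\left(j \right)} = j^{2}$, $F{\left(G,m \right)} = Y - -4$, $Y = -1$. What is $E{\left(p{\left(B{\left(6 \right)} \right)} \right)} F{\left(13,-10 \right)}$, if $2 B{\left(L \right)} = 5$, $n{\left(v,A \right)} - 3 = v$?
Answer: $\frac{78}{25} \approx 3.12$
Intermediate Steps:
$n{\left(v,A \right)} = 3 + v$
$B{\left(L \right)} = \frac{5}{2}$ ($B{\left(L \right)} = \frac{1}{2} \cdot 5 = \frac{5}{2}$)
$F{\left(G,m \right)} = 3$ ($F{\left(G,m \right)} = -1 - -4 = -1 + 4 = 3$)
$E{\left(z \right)} = \frac{13}{2 z}$ ($E{\left(z \right)} = \frac{\left(3 + 4\right) + 6}{z + z} = \frac{7 + 6}{2 z} = 13 \frac{1}{2 z} = \frac{13}{2 z}$)
$E{\left(p{\left(B{\left(6 \right)} \right)} \right)} F{\left(13,-10 \right)} = \frac{13}{2 \left(\frac{5}{2}\right)^{2}} \cdot 3 = \frac{13}{2 \cdot \frac{25}{4}} \cdot 3 = \frac{13}{2} \cdot \frac{4}{25} \cdot 3 = \frac{26}{25} \cdot 3 = \frac{78}{25}$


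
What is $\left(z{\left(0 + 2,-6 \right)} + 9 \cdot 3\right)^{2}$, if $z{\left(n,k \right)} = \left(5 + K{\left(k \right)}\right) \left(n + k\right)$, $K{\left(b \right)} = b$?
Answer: $961$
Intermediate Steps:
$z{\left(n,k \right)} = \left(5 + k\right) \left(k + n\right)$ ($z{\left(n,k \right)} = \left(5 + k\right) \left(n + k\right) = \left(5 + k\right) \left(k + n\right)$)
$\left(z{\left(0 + 2,-6 \right)} + 9 \cdot 3\right)^{2} = \left(\left(\left(-6\right)^{2} + 5 \left(-6\right) + 5 \left(0 + 2\right) - 6 \left(0 + 2\right)\right) + 9 \cdot 3\right)^{2} = \left(\left(36 - 30 + 5 \cdot 2 - 12\right) + 27\right)^{2} = \left(\left(36 - 30 + 10 - 12\right) + 27\right)^{2} = \left(4 + 27\right)^{2} = 31^{2} = 961$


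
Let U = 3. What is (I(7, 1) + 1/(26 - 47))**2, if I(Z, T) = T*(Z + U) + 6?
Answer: 112225/441 ≈ 254.48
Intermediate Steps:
I(Z, T) = 6 + T*(3 + Z) (I(Z, T) = T*(Z + 3) + 6 = T*(3 + Z) + 6 = 6 + T*(3 + Z))
(I(7, 1) + 1/(26 - 47))**2 = ((6 + 3*1 + 1*7) + 1/(26 - 47))**2 = ((6 + 3 + 7) + 1/(-21))**2 = (16 - 1/21)**2 = (335/21)**2 = 112225/441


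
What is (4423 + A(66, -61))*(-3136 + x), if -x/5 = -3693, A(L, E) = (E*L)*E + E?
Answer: 3831452892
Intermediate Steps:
A(L, E) = E + L*E² (A(L, E) = L*E² + E = E + L*E²)
x = 18465 (x = -5*(-3693) = 18465)
(4423 + A(66, -61))*(-3136 + x) = (4423 - 61*(1 - 61*66))*(-3136 + 18465) = (4423 - 61*(1 - 4026))*15329 = (4423 - 61*(-4025))*15329 = (4423 + 245525)*15329 = 249948*15329 = 3831452892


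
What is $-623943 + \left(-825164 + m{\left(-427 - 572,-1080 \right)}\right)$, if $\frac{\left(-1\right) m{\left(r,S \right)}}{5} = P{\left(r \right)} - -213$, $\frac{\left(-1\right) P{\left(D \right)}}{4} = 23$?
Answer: $-1449712$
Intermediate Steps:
$P{\left(D \right)} = -92$ ($P{\left(D \right)} = \left(-4\right) 23 = -92$)
$m{\left(r,S \right)} = -605$ ($m{\left(r,S \right)} = - 5 \left(-92 - -213\right) = - 5 \left(-92 + 213\right) = \left(-5\right) 121 = -605$)
$-623943 + \left(-825164 + m{\left(-427 - 572,-1080 \right)}\right) = -623943 - 825769 = -1449712$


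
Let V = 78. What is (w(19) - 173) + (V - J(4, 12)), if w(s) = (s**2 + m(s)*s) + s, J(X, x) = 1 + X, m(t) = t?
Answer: 641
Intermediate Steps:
w(s) = s + 2*s**2 (w(s) = (s**2 + s*s) + s = (s**2 + s**2) + s = 2*s**2 + s = s + 2*s**2)
(w(19) - 173) + (V - J(4, 12)) = (19*(1 + 2*19) - 173) + (78 - (1 + 4)) = (19*(1 + 38) - 173) + (78 - 1*5) = (19*39 - 173) + (78 - 5) = (741 - 173) + 73 = 568 + 73 = 641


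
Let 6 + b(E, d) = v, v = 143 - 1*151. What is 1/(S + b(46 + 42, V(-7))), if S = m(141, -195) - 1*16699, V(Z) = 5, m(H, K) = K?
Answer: -1/16908 ≈ -5.9144e-5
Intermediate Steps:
v = -8 (v = 143 - 151 = -8)
S = -16894 (S = -195 - 1*16699 = -195 - 16699 = -16894)
b(E, d) = -14 (b(E, d) = -6 - 8 = -14)
1/(S + b(46 + 42, V(-7))) = 1/(-16894 - 14) = 1/(-16908) = -1/16908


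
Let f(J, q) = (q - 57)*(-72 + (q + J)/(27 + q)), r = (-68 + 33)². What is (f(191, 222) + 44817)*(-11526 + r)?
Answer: -28394562286/83 ≈ -3.4210e+8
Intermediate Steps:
r = 1225 (r = (-35)² = 1225)
f(J, q) = (-72 + (J + q)/(27 + q))*(-57 + q) (f(J, q) = (-57 + q)*(-72 + (J + q)/(27 + q)) = (-72 + (J + q)/(27 + q))*(-57 + q))
(f(191, 222) + 44817)*(-11526 + r) = ((110808 - 71*222² - 57*191 + 2103*222 + 191*222)/(27 + 222) + 44817)*(-11526 + 1225) = ((110808 - 71*49284 - 10887 + 466866 + 42402)/249 + 44817)*(-10301) = ((110808 - 3499164 - 10887 + 466866 + 42402)/249 + 44817)*(-10301) = ((1/249)*(-2889975) + 44817)*(-10301) = (-963325/83 + 44817)*(-10301) = (2756486/83)*(-10301) = -28394562286/83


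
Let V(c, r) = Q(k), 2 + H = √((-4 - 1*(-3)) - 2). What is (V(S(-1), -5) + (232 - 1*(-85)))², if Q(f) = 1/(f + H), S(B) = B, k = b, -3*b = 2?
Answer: 2*(1851443*I + 2408883*√3)/(37*I + 48*√3) ≈ 1.0032e+5 - 108.51*I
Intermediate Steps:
b = -⅔ (b = -⅓*2 = -⅔ ≈ -0.66667)
k = -⅔ ≈ -0.66667
H = -2 + I*√3 (H = -2 + √((-4 - 1*(-3)) - 2) = -2 + √((-4 + 3) - 2) = -2 + √(-1 - 2) = -2 + √(-3) = -2 + I*√3 ≈ -2.0 + 1.732*I)
Q(f) = 1/(-2 + f + I*√3) (Q(f) = 1/(f + (-2 + I*√3)) = 1/(-2 + f + I*√3))
V(c, r) = 1/(-8/3 + I*√3) (V(c, r) = 1/(-2 - ⅔ + I*√3) = 1/(-8/3 + I*√3))
(V(S(-1), -5) + (232 - 1*(-85)))² = ((-24/91 - 9*I*√3/91) + (232 - 1*(-85)))² = ((-24/91 - 9*I*√3/91) + (232 + 85))² = ((-24/91 - 9*I*√3/91) + 317)² = (28823/91 - 9*I*√3/91)²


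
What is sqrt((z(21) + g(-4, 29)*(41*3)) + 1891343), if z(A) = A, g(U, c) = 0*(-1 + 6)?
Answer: 2*sqrt(472841) ≈ 1375.3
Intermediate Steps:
g(U, c) = 0 (g(U, c) = 0*5 = 0)
sqrt((z(21) + g(-4, 29)*(41*3)) + 1891343) = sqrt((21 + 0*(41*3)) + 1891343) = sqrt((21 + 0*123) + 1891343) = sqrt((21 + 0) + 1891343) = sqrt(21 + 1891343) = sqrt(1891364) = 2*sqrt(472841)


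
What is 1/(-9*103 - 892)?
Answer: -1/1819 ≈ -0.00054975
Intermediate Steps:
1/(-9*103 - 892) = 1/(-927 - 892) = 1/(-1819) = -1/1819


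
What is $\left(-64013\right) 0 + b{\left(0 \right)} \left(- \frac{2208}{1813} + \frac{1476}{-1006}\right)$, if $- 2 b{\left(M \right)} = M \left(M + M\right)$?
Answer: $0$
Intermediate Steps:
$b{\left(M \right)} = - M^{2}$ ($b{\left(M \right)} = - \frac{M \left(M + M\right)}{2} = - \frac{M 2 M}{2} = - \frac{2 M^{2}}{2} = - M^{2}$)
$\left(-64013\right) 0 + b{\left(0 \right)} \left(- \frac{2208}{1813} + \frac{1476}{-1006}\right) = \left(-64013\right) 0 + - 0^{2} \left(- \frac{2208}{1813} + \frac{1476}{-1006}\right) = 0 + \left(-1\right) 0 \left(\left(-2208\right) \frac{1}{1813} + 1476 \left(- \frac{1}{1006}\right)\right) = 0 + 0 \left(- \frac{2208}{1813} - \frac{738}{503}\right) = 0 + 0 \left(- \frac{2448618}{911939}\right) = 0 + 0 = 0$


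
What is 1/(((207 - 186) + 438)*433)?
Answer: 1/198747 ≈ 5.0315e-6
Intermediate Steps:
1/(((207 - 186) + 438)*433) = 1/((21 + 438)*433) = 1/(459*433) = 1/198747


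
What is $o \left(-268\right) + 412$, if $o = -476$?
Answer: $127980$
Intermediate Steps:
$o \left(-268\right) + 412 = \left(-476\right) \left(-268\right) + 412 = 127568 + 412 = 127980$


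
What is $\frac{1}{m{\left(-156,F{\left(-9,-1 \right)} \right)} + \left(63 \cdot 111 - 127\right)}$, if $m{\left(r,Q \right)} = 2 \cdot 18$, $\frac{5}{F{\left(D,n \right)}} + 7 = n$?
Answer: $\frac{1}{6902} \approx 0.00014489$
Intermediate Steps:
$F{\left(D,n \right)} = \frac{5}{-7 + n}$
$m{\left(r,Q \right)} = 36$
$\frac{1}{m{\left(-156,F{\left(-9,-1 \right)} \right)} + \left(63 \cdot 111 - 127\right)} = \frac{1}{36 + \left(63 \cdot 111 - 127\right)} = \frac{1}{36 + \left(6993 - 127\right)} = \frac{1}{36 + 6866} = \frac{1}{6902}$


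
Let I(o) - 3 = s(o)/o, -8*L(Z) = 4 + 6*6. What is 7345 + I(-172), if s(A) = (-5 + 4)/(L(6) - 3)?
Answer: 10110847/1376 ≈ 7348.0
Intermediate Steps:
L(Z) = -5 (L(Z) = -(4 + 6*6)/8 = -(4 + 36)/8 = -⅛*40 = -5)
s(A) = ⅛ (s(A) = (-5 + 4)/(-5 - 3) = -1/(-8) = -1*(-⅛) = ⅛)
I(o) = 3 + 1/(8*o)
7345 + I(-172) = 7345 + (3 + (⅛)/(-172)) = 7345 + (3 + (⅛)*(-1/172)) = 7345 + (3 - 1/1376) = 7345 + 4127/1376 = 10110847/1376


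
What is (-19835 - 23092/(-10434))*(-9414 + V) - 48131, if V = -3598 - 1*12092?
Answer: 865733587023/1739 ≈ 4.9783e+8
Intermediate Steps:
V = -15690 (V = -3598 - 12092 = -15690)
(-19835 - 23092/(-10434))*(-9414 + V) - 48131 = (-19835 - 23092/(-10434))*(-9414 - 15690) - 48131 = (-19835 - 23092*(-1/10434))*(-25104) - 48131 = (-19835 + 11546/5217)*(-25104) - 48131 = -103467649/5217*(-25104) - 48131 = 865817286832/1739 - 48131 = 865733587023/1739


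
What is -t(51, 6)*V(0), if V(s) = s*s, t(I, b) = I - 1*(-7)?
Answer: 0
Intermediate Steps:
t(I, b) = 7 + I (t(I, b) = I + 7 = 7 + I)
V(s) = s²
-t(51, 6)*V(0) = -(7 + 51)*0² = -58*0 = -1*0 = 0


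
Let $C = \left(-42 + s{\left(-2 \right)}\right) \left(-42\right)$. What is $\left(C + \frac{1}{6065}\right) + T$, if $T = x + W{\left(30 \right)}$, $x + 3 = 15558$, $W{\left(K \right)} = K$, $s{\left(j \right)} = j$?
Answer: $\frac{105731146}{6065} \approx 17433.0$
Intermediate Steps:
$x = 15555$ ($x = -3 + 15558 = 15555$)
$T = 15585$ ($T = 15555 + 30 = 15585$)
$C = 1848$ ($C = \left(-42 - 2\right) \left(-42\right) = \left(-44\right) \left(-42\right) = 1848$)
$\left(C + \frac{1}{6065}\right) + T = \left(1848 + \frac{1}{6065}\right) + 15585 = \frac{11208121}{6065} + 15585 = \frac{105731146}{6065}$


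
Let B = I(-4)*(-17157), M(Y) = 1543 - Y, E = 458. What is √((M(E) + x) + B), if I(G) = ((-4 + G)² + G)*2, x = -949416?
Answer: I*√3007171 ≈ 1734.1*I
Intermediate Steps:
I(G) = 2*G + 2*(-4 + G)² (I(G) = (G + (-4 + G)²)*2 = 2*G + 2*(-4 + G)²)
B = -2058840 (B = (2*(-4) + 2*(-4 - 4)²)*(-17157) = (-8 + 2*(-8)²)*(-17157) = (-8 + 2*64)*(-17157) = (-8 + 128)*(-17157) = 120*(-17157) = -2058840)
√((M(E) + x) + B) = √(((1543 - 1*458) - 949416) - 2058840) = √(((1543 - 458) - 949416) - 2058840) = √((1085 - 949416) - 2058840) = √(-948331 - 2058840) = √(-3007171) = I*√3007171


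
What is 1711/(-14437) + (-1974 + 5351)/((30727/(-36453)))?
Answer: -1777272986194/443605699 ≈ -4006.4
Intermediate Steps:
1711/(-14437) + (-1974 + 5351)/((30727/(-36453))) = 1711*(-1/14437) + 3377/((30727*(-1/36453))) = -1711/14437 + 3377/(-30727/36453) = -1711/14437 + 3377*(-36453/30727) = -1711/14437 - 123101781/30727 = -1777272986194/443605699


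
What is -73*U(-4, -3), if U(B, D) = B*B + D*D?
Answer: -1825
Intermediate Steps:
U(B, D) = B² + D²
-73*U(-4, -3) = -73*((-4)² + (-3)²) = -73*(16 + 9) = -73*25 = -1825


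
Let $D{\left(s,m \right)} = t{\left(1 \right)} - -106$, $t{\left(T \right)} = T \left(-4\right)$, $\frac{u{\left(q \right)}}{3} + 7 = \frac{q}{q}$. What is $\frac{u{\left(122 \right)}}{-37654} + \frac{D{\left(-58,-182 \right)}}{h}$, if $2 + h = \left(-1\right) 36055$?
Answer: $- \frac{31291}{13310689} \approx -0.0023508$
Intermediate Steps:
$u{\left(q \right)} = -18$ ($u{\left(q \right)} = -21 + 3 \frac{q}{q} = -21 + 3 \cdot 1 = -21 + 3 = -18$)
$h = -36057$ ($h = -2 - 36055 = -36057$)
$t{\left(T \right)} = - 4 T$
$D{\left(s,m \right)} = 102$ ($D{\left(s,m \right)} = \left(-4\right) 1 - -106 = -4 + 106 = 102$)
$\frac{u{\left(122 \right)}}{-37654} + \frac{D{\left(-58,-182 \right)}}{h} = - \frac{18}{-37654} + \frac{102}{-36057} = \left(-18\right) \left(- \frac{1}{37654}\right) + 102 \left(- \frac{1}{36057}\right) = \frac{9}{18827} - \frac{2}{707} = - \frac{31291}{13310689}$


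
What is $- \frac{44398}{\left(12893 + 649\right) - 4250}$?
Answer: $- \frac{22199}{4646} \approx -4.7781$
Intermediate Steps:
$- \frac{44398}{\left(12893 + 649\right) - 4250} = - \frac{44398}{13542 - 4250} = - \frac{44398}{9292} = \left(-44398\right) \frac{1}{9292} = - \frac{22199}{4646}$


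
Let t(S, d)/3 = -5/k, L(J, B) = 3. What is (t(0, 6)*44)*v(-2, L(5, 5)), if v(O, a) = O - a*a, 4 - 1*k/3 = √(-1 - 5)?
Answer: 440 + 110*I*√6 ≈ 440.0 + 269.44*I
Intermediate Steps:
k = 12 - 3*I*√6 (k = 12 - 3*√(-1 - 5) = 12 - 3*I*√6 ≈ 12.0 - 7.3485*I)
t(S, d) = -15/(12 - 3*I*√6) (t(S, d) = 3*(-5/(12 - 3*I*√6)) = -15/(12 - 3*I*√6))
v(O, a) = O - a²
(t(0, 6)*44)*v(-2, L(5, 5)) = ((-10/11 - 5*I*√6/22)*44)*(-2 - 1*3²) = (-40 - 10*I*√6)*(-2 - 1*9) = (-40 - 10*I*√6)*(-2 - 9) = (-40 - 10*I*√6)*(-11) = 440 + 110*I*√6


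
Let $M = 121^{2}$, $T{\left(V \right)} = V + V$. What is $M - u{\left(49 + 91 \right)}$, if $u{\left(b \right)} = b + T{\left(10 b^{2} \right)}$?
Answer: $-377499$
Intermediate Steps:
$T{\left(V \right)} = 2 V$
$u{\left(b \right)} = b + 20 b^{2}$ ($u{\left(b \right)} = b + 2 \cdot 10 b^{2} = b + 20 b^{2}$)
$M = 14641$
$M - u{\left(49 + 91 \right)} = 14641 - \left(49 + 91\right) \left(1 + 20 \left(49 + 91\right)\right) = 14641 - 140 \left(1 + 20 \cdot 140\right) = 14641 - 140 \left(1 + 2800\right) = 14641 - 140 \cdot 2801 = 14641 - 392140 = -377499$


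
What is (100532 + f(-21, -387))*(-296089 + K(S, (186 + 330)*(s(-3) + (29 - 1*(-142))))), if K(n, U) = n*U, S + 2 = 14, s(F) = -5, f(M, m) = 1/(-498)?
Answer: 36636668329105/498 ≈ 7.3568e+10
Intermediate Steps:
f(M, m) = -1/498
S = 12 (S = -2 + 14 = 12)
K(n, U) = U*n
(100532 + f(-21, -387))*(-296089 + K(S, (186 + 330)*(s(-3) + (29 - 1*(-142))))) = (100532 - 1/498)*(-296089 + ((186 + 330)*(-5 + (29 - 1*(-142))))*12) = 50064935*(-296089 + (516*(-5 + (29 + 142)))*12)/498 = 50064935*(-296089 + (516*(-5 + 171))*12)/498 = 50064935*(-296089 + (516*166)*12)/498 = 50064935*(-296089 + 85656*12)/498 = 50064935*(-296089 + 1027872)/498 = (50064935/498)*731783 = 36636668329105/498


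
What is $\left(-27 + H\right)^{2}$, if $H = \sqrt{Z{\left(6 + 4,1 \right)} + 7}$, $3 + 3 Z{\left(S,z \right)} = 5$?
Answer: $\frac{\left(81 - \sqrt{69}\right)^{2}}{9} \approx 587.15$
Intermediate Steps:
$Z{\left(S,z \right)} = \frac{2}{3}$ ($Z{\left(S,z \right)} = -1 + \frac{1}{3} \cdot 5 = -1 + \frac{5}{3} = \frac{2}{3}$)
$H = \frac{\sqrt{69}}{3}$ ($H = \sqrt{\frac{2}{3} + 7} = \sqrt{\frac{23}{3}} = \frac{\sqrt{69}}{3} \approx 2.7689$)
$\left(-27 + H\right)^{2} = \left(-27 + \frac{\sqrt{69}}{3}\right)^{2}$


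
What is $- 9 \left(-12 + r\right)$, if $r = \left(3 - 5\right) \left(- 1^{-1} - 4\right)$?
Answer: $18$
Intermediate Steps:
$r = 10$ ($r = - 2 \left(\left(-1\right) 1 - 4\right) = - 2 \left(-1 - 4\right) = \left(-2\right) \left(-5\right) = 10$)
$- 9 \left(-12 + r\right) = - 9 \left(-12 + 10\right) = \left(-9\right) \left(-2\right) = 18$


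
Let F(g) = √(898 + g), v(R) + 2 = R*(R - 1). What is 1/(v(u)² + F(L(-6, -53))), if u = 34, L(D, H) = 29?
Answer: 1254400/1573519359073 - 3*√103/1573519359073 ≈ 7.9717e-7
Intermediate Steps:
v(R) = -2 + R*(-1 + R) (v(R) = -2 + R*(R - 1) = -2 + R*(-1 + R))
1/(v(u)² + F(L(-6, -53))) = 1/((-2 + 34² - 1*34)² + √(898 + 29)) = 1/((-2 + 1156 - 34)² + √927) = 1/(1120² + 3*√103) = 1/(1254400 + 3*√103)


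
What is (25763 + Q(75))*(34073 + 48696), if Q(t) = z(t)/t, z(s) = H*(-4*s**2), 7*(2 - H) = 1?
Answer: 14603845129/7 ≈ 2.0863e+9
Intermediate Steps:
H = 13/7 (H = 2 - 1/7*1 = 2 - 1/7 = 13/7 ≈ 1.8571)
z(s) = -52*s**2/7 (z(s) = 13*(-4*s**2)/7 = -52*s**2/7)
Q(t) = -52*t/7 (Q(t) = (-52*t**2/7)/t = -52*t/7)
(25763 + Q(75))*(34073 + 48696) = (25763 - 52/7*75)*(34073 + 48696) = (25763 - 3900/7)*82769 = (176441/7)*82769 = 14603845129/7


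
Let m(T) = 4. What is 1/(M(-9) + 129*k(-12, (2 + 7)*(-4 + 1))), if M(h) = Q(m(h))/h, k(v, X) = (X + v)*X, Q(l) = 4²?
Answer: 9/1222517 ≈ 7.3619e-6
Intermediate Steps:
Q(l) = 16
k(v, X) = X*(X + v)
M(h) = 16/h
1/(M(-9) + 129*k(-12, (2 + 7)*(-4 + 1))) = 1/(16/(-9) + 129*(((2 + 7)*(-4 + 1))*((2 + 7)*(-4 + 1) - 12))) = 1/(16*(-⅑) + 129*((9*(-3))*(9*(-3) - 12))) = 1/(-16/9 + 129*(-27*(-27 - 12))) = 1/(-16/9 + 129*(-27*(-39))) = 1/(-16/9 + 129*1053) = 1/(-16/9 + 135837) = 1/(1222517/9) = 9/1222517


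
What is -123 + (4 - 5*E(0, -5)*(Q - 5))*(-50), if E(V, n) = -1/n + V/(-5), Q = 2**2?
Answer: -373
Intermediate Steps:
Q = 4
E(V, n) = -1/n - V/5 (E(V, n) = -1/n + V*(-1/5) = -1/n - V/5)
-123 + (4 - 5*E(0, -5)*(Q - 5))*(-50) = -123 + (4 - 5*(-1/(-5) - 1/5*0)*(4 - 5))*(-50) = -123 + (4 - 5*(-1*(-1/5) + 0)*(-1))*(-50) = -123 + (4 - 5*(1/5 + 0)*(-1))*(-50) = -123 + (4 - (-1))*(-50) = -123 + (4 - 5*(-1/5))*(-50) = -123 + (4 + 1)*(-50) = -123 + 5*(-50) = -123 - 250 = -373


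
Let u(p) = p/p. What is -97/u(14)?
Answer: -97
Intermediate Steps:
u(p) = 1
-97/u(14) = -97/1 = -97*1 = -97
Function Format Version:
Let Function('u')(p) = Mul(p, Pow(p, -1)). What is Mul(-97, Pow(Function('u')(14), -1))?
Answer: -97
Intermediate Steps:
Function('u')(p) = 1
Mul(-97, Pow(Function('u')(14), -1)) = Mul(-97, Pow(1, -1)) = Mul(-97, 1) = -97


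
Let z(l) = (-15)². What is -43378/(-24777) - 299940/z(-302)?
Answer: -164930074/123885 ≈ -1331.3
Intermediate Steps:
z(l) = 225
-43378/(-24777) - 299940/z(-302) = -43378/(-24777) - 299940/225 = -43378*(-1/24777) - 299940*1/225 = 43378/24777 - 19996/15 = -164930074/123885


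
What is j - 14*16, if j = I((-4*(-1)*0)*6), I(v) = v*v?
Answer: -224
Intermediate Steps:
I(v) = v**2
j = 0 (j = ((-4*(-1)*0)*6)**2 = ((4*0)*6)**2 = (0*6)**2 = 0**2 = 0)
j - 14*16 = 0 - 14*16 = 0 - 224 = -224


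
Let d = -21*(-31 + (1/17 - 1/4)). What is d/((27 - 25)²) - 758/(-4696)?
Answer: 26171339/159664 ≈ 163.92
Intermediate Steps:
d = 44541/68 (d = -21*(-31 + (1*(1/17) - 1*¼)) = -21*(-31 + (1/17 - ¼)) = -21*(-31 - 13/68) = -21*(-2121/68) = 44541/68 ≈ 655.01)
d/((27 - 25)²) - 758/(-4696) = 44541/(68*((27 - 25)²)) - 758/(-4696) = 44541/(68*(2²)) - 758*(-1/4696) = (44541/68)/4 + 379/2348 = (44541/68)*(¼) + 379/2348 = 44541/272 + 379/2348 = 26171339/159664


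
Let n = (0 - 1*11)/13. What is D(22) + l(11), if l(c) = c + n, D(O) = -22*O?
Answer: -6160/13 ≈ -473.85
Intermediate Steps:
n = -11/13 (n = (0 - 11)*(1/13) = -11*1/13 = -11/13 ≈ -0.84615)
l(c) = -11/13 + c (l(c) = c - 11/13 = -11/13 + c)
D(22) + l(11) = -22*22 + (-11/13 + 11) = -484 + 132/13 = -6160/13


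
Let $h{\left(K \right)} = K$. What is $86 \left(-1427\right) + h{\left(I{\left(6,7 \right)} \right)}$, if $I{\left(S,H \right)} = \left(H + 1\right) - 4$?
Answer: $-122718$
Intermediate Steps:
$I{\left(S,H \right)} = -3 + H$ ($I{\left(S,H \right)} = \left(1 + H\right) - 4 = -3 + H$)
$86 \left(-1427\right) + h{\left(I{\left(6,7 \right)} \right)} = 86 \left(-1427\right) + \left(-3 + 7\right) = -122722 + 4 = -122718$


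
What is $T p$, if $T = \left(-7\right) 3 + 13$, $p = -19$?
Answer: $152$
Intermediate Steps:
$T = -8$ ($T = -21 + 13 = -8$)
$T p = \left(-8\right) \left(-19\right) = 152$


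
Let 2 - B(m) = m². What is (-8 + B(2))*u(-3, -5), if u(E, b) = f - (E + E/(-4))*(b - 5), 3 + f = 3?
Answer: 225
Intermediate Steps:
f = 0 (f = -3 + 3 = 0)
B(m) = 2 - m²
u(E, b) = -3*E*(-5 + b)/4 (u(E, b) = 0 - (E + E/(-4))*(b - 5) = 0 - (E + E*(-¼))*(-5 + b) = 0 - (E - E/4)*(-5 + b) = 0 - 3*E/4*(-5 + b) = 0 - 3*E*(-5 + b)/4 = -3*E*(-5 + b)/4)
(-8 + B(2))*u(-3, -5) = (-8 + (2 - 1*2²))*((¾)*(-3)*(5 - 1*(-5))) = (-8 + (2 - 1*4))*((¾)*(-3)*(5 + 5)) = (-8 + (2 - 4))*((¾)*(-3)*10) = (-8 - 2)*(-45/2) = -10*(-45/2) = 225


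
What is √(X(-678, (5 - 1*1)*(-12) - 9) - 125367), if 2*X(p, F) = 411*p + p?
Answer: I*√265035 ≈ 514.82*I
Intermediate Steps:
X(p, F) = 206*p (X(p, F) = (411*p + p)/2 = (412*p)/2 = 206*p)
√(X(-678, (5 - 1*1)*(-12) - 9) - 125367) = √(206*(-678) - 125367) = √(-139668 - 125367) = √(-265035) = I*√265035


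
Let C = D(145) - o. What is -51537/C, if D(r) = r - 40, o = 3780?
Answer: 17179/1225 ≈ 14.024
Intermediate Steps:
D(r) = -40 + r
C = -3675 (C = (-40 + 145) - 1*3780 = 105 - 3780 = -3675)
-51537/C = -51537/(-3675) = -51537*(-1/3675) = 17179/1225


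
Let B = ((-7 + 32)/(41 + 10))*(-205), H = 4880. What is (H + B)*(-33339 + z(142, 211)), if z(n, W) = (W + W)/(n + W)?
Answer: -2868568559975/18003 ≈ -1.5934e+8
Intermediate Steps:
z(n, W) = 2*W/(W + n) (z(n, W) = (2*W)/(W + n) = 2*W/(W + n))
B = -5125/51 (B = (25/51)*(-205) = -5125/51 ≈ -100.49)
(H + B)*(-33339 + z(142, 211)) = (4880 - 5125/51)*(-33339 + 2*211/(211 + 142)) = 243755*(-33339 + 2*211/353)/51 = 243755*(-33339 + 2*211*(1/353))/51 = 243755*(-33339 + 422/353)/51 = (243755/51)*(-11768245/353) = -2868568559975/18003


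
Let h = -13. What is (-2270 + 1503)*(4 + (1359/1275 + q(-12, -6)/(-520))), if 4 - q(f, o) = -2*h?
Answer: -6660569/1700 ≈ -3918.0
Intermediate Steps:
q(f, o) = -22 (q(f, o) = 4 - (-2)*(-13) = 4 - 1*26 = 4 - 26 = -22)
(-2270 + 1503)*(4 + (1359/1275 + q(-12, -6)/(-520))) = (-2270 + 1503)*(4 + (1359/1275 - 22/(-520))) = -767*(4 + (1359*(1/1275) - 22*(-1/520))) = -767*(4 + (453/425 + 11/260)) = -767*(4 + 24491/22100) = -767*112891/22100 = -6660569/1700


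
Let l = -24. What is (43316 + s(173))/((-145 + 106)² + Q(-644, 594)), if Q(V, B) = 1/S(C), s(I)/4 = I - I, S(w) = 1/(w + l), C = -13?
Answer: 1547/53 ≈ 29.189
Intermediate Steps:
S(w) = 1/(-24 + w) (S(w) = 1/(w - 24) = 1/(-24 + w))
s(I) = 0 (s(I) = 4*(I - I) = 4*0 = 0)
Q(V, B) = -37 (Q(V, B) = 1/(1/(-24 - 13)) = 1/(1/(-37)) = 1/(-1/37) = -37)
(43316 + s(173))/((-145 + 106)² + Q(-644, 594)) = (43316 + 0)/((-145 + 106)² - 37) = 43316/((-39)² - 37) = 43316/(1521 - 37) = 43316/1484 = 43316*(1/1484) = 1547/53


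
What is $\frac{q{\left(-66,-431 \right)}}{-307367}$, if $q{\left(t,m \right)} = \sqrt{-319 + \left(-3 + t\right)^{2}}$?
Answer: $- \frac{\sqrt{4442}}{307367} \approx -0.00021684$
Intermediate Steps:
$\frac{q{\left(-66,-431 \right)}}{-307367} = \frac{\sqrt{-319 + \left(-3 - 66\right)^{2}}}{-307367} = \sqrt{-319 + \left(-69\right)^{2}} \left(- \frac{1}{307367}\right) = \sqrt{-319 + 4761} \left(- \frac{1}{307367}\right) = \sqrt{4442} \left(- \frac{1}{307367}\right) = - \frac{\sqrt{4442}}{307367}$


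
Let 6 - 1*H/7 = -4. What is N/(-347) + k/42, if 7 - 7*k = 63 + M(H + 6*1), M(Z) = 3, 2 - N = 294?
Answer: 65375/102018 ≈ 0.64082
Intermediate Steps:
H = 70 (H = 42 - 7*(-4) = 42 + 28 = 70)
N = -292 (N = 2 - 1*294 = 2 - 294 = -292)
k = -59/7 (k = 1 - (63 + 3)/7 = 1 - ⅐*66 = 1 - 66/7 = -59/7 ≈ -8.4286)
N/(-347) + k/42 = -292/(-347) - 59/7/42 = -292*(-1/347) - 59/7*1/42 = 292/347 - 59/294 = 65375/102018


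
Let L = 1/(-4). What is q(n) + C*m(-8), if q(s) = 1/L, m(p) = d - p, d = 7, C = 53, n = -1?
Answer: 791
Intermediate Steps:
m(p) = 7 - p
L = -1/4 ≈ -0.25000
q(s) = -4 (q(s) = 1/(-1/4) = -4)
q(n) + C*m(-8) = -4 + 53*(7 - 1*(-8)) = -4 + 53*(7 + 8) = -4 + 53*15 = -4 + 795 = 791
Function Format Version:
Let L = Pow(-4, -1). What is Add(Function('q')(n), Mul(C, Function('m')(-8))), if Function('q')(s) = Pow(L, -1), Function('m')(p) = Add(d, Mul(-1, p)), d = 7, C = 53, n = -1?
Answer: 791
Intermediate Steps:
Function('m')(p) = Add(7, Mul(-1, p))
L = Rational(-1, 4) ≈ -0.25000
Function('q')(s) = -4 (Function('q')(s) = Pow(Rational(-1, 4), -1) = -4)
Add(Function('q')(n), Mul(C, Function('m')(-8))) = Add(-4, Mul(53, Add(7, Mul(-1, -8)))) = Add(-4, Mul(53, Add(7, 8))) = Add(-4, Mul(53, 15)) = Add(-4, 795) = 791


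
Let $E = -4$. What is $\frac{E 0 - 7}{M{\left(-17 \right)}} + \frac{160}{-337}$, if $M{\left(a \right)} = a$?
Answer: $- \frac{361}{5729} \approx -0.063013$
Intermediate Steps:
$\frac{E 0 - 7}{M{\left(-17 \right)}} + \frac{160}{-337} = \frac{\left(-4\right) 0 - 7}{-17} + \frac{160}{-337} = \left(0 - 7\right) \left(- \frac{1}{17}\right) + 160 \left(- \frac{1}{337}\right) = \left(-7\right) \left(- \frac{1}{17}\right) - \frac{160}{337} = \frac{7}{17} - \frac{160}{337} = - \frac{361}{5729}$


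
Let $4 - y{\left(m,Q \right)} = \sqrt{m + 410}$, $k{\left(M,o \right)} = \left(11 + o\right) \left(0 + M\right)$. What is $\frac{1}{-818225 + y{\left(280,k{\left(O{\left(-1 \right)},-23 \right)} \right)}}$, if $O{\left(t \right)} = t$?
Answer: $- \frac{818221}{669485604151} + \frac{\sqrt{690}}{669485604151} \approx -1.2221 \cdot 10^{-6}$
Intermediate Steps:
$k{\left(M,o \right)} = M \left(11 + o\right)$ ($k{\left(M,o \right)} = \left(11 + o\right) M = M \left(11 + o\right)$)
$y{\left(m,Q \right)} = 4 - \sqrt{410 + m}$ ($y{\left(m,Q \right)} = 4 - \sqrt{m + 410} = 4 - \sqrt{410 + m}$)
$\frac{1}{-818225 + y{\left(280,k{\left(O{\left(-1 \right)},-23 \right)} \right)}} = \frac{1}{-818225 + \left(4 - \sqrt{410 + 280}\right)} = \frac{1}{-818225 + \left(4 - \sqrt{690}\right)} = \frac{1}{-818221 - \sqrt{690}}$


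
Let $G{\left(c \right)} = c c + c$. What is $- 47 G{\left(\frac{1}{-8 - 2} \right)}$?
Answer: $\frac{423}{100} \approx 4.23$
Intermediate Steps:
$G{\left(c \right)} = c + c^{2}$ ($G{\left(c \right)} = c^{2} + c = c + c^{2}$)
$- 47 G{\left(\frac{1}{-8 - 2} \right)} = - 47 \frac{1 + \frac{1}{-8 - 2}}{-8 - 2} = - 47 \frac{1 + \frac{1}{-10}}{-10} = - 47 \left(- \frac{1 - \frac{1}{10}}{10}\right) = - 47 \left(\left(- \frac{1}{10}\right) \frac{9}{10}\right) = \left(-47\right) \left(- \frac{9}{100}\right) = \frac{423}{100}$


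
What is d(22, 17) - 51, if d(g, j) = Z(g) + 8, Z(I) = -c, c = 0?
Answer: -43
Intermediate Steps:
Z(I) = 0 (Z(I) = -1*0 = 0)
d(g, j) = 8 (d(g, j) = 0 + 8 = 8)
d(22, 17) - 51 = 8 - 51 = -43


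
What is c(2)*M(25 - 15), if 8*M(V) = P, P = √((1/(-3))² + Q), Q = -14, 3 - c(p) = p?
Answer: 5*I*√5/24 ≈ 0.46585*I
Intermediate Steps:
c(p) = 3 - p
P = 5*I*√5/3 (P = √((1/(-3))² - 14) = √((-⅓)² - 14) = √(⅑ - 14) = √(-125/9) = 5*I*√5/3 ≈ 3.7268*I)
M(V) = 5*I*√5/24 (M(V) = (5*I*√5/3)/8 = 5*I*√5/24)
c(2)*M(25 - 15) = (3 - 1*2)*(5*I*√5/24) = (3 - 2)*(5*I*√5/24) = 1*(5*I*√5/24) = 5*I*√5/24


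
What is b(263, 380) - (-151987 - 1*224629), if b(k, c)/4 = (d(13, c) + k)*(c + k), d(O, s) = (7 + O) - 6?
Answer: 1089060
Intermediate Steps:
d(O, s) = 1 + O
b(k, c) = 4*(14 + k)*(c + k) (b(k, c) = 4*(((1 + 13) + k)*(c + k)) = 4*((14 + k)*(c + k)) = 4*(14 + k)*(c + k))
b(263, 380) - (-151987 - 1*224629) = (4*263**2 + 56*380 + 56*263 + 4*380*263) - (-151987 - 1*224629) = (4*69169 + 21280 + 14728 + 399760) - (-151987 - 224629) = (276676 + 21280 + 14728 + 399760) - 1*(-376616) = 712444 + 376616 = 1089060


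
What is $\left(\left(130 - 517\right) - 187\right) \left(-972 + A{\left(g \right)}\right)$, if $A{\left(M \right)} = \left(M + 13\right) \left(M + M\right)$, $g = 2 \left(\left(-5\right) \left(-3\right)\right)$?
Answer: $-922992$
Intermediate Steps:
$g = 30$ ($g = 2 \cdot 15 = 30$)
$A{\left(M \right)} = 2 M \left(13 + M\right)$ ($A{\left(M \right)} = \left(13 + M\right) 2 M = 2 M \left(13 + M\right)$)
$\left(\left(130 - 517\right) - 187\right) \left(-972 + A{\left(g \right)}\right) = \left(\left(130 - 517\right) - 187\right) \left(-972 + 2 \cdot 30 \left(13 + 30\right)\right) = \left(-387 - 187\right) \left(-972 + 2 \cdot 30 \cdot 43\right) = - 574 \left(-972 + 2580\right) = \left(-574\right) 1608 = -922992$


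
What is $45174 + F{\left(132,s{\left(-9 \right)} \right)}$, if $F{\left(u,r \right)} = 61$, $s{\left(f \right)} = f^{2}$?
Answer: $45235$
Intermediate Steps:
$45174 + F{\left(132,s{\left(-9 \right)} \right)} = 45174 + 61 = 45235$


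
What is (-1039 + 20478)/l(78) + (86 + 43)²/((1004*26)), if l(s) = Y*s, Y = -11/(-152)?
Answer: 2967096065/861432 ≈ 3444.4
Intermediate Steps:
Y = 11/152 (Y = -11*(-1/152) = 11/152 ≈ 0.072368)
l(s) = 11*s/152
(-1039 + 20478)/l(78) + (86 + 43)²/((1004*26)) = (-1039 + 20478)/(((11/152)*78)) + (86 + 43)²/((1004*26)) = 19439/(429/76) + 129²/26104 = 19439*(76/429) + 16641*(1/26104) = 1477364/429 + 16641/26104 = 2967096065/861432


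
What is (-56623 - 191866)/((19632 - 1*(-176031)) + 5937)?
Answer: -248489/201600 ≈ -1.2326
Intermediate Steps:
(-56623 - 191866)/((19632 - 1*(-176031)) + 5937) = -248489/((19632 + 176031) + 5937) = -248489/(195663 + 5937) = -248489/201600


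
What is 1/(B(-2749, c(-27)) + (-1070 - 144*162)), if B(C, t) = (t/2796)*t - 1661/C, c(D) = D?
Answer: -2562068/62507119005 ≈ -4.0988e-5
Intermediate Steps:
B(C, t) = -1661/C + t²/2796 (B(C, t) = (t*(1/2796))*t - 1661/C = (t/2796)*t - 1661/C = t²/2796 - 1661/C = -1661/C + t²/2796)
1/(B(-2749, c(-27)) + (-1070 - 144*162)) = 1/((-1661/(-2749) + (1/2796)*(-27)²) + (-1070 - 144*162)) = 1/((-1661*(-1/2749) + (1/2796)*729) + (-1070 - 23328)) = 1/((1661/2749 + 243/932) - 24398) = 1/(2216059/2562068 - 24398) = 1/(-62507119005/2562068) = -2562068/62507119005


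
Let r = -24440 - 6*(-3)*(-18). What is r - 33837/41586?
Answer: -343289847/13862 ≈ -24765.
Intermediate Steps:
r = -24764 (r = -24440 + 18*(-18) = -24440 - 324 = -24764)
r - 33837/41586 = -24764 - 33837/41586 = -24764 - 33837*1/41586 = -24764 - 11279/13862 = -343289847/13862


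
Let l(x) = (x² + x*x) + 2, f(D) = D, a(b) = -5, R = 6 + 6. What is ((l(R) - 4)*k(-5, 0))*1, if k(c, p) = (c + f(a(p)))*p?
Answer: 0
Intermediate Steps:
R = 12
l(x) = 2 + 2*x² (l(x) = (x² + x²) + 2 = 2*x² + 2 = 2 + 2*x²)
k(c, p) = p*(-5 + c) (k(c, p) = (c - 5)*p = (-5 + c)*p = p*(-5 + c))
((l(R) - 4)*k(-5, 0))*1 = (((2 + 2*12²) - 4)*(0*(-5 - 5)))*1 = (((2 + 2*144) - 4)*(0*(-10)))*1 = (((2 + 288) - 4)*0)*1 = ((290 - 4)*0)*1 = (286*0)*1 = 0*1 = 0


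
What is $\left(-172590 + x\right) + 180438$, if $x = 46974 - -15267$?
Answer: $70089$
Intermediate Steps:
$x = 62241$ ($x = 46974 + 15267 = 62241$)
$\left(-172590 + x\right) + 180438 = \left(-172590 + 62241\right) + 180438 = -110349 + 180438 = 70089$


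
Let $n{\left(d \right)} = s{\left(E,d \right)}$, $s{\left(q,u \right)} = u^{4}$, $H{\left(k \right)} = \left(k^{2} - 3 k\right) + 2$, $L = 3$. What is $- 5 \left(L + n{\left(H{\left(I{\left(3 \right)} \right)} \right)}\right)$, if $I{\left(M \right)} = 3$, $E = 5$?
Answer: $-95$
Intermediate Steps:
$H{\left(k \right)} = 2 + k^{2} - 3 k$
$n{\left(d \right)} = d^{4}$
$- 5 \left(L + n{\left(H{\left(I{\left(3 \right)} \right)} \right)}\right) = - 5 \left(3 + \left(2 + 3^{2} - 9\right)^{4}\right) = - 5 \left(3 + \left(2 + 9 - 9\right)^{4}\right) = - 5 \left(3 + 2^{4}\right) = - 5 \left(3 + 16\right) = \left(-5\right) 19 = -95$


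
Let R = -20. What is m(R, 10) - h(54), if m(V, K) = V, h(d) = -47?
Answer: 27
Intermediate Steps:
m(R, 10) - h(54) = -20 - 1*(-47) = -20 + 47 = 27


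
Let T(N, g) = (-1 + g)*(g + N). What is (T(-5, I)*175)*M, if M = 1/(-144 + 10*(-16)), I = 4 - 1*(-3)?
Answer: -525/76 ≈ -6.9079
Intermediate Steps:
I = 7 (I = 4 + 3 = 7)
T(N, g) = (-1 + g)*(N + g)
M = -1/304 (M = 1/(-144 - 160) = 1/(-304) = -1/304 ≈ -0.0032895)
(T(-5, I)*175)*M = ((7² - 1*(-5) - 1*7 - 5*7)*175)*(-1/304) = ((49 + 5 - 7 - 35)*175)*(-1/304) = (12*175)*(-1/304) = 2100*(-1/304) = -525/76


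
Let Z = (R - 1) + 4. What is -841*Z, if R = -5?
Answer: 1682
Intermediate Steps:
Z = -2 (Z = (-5 - 1) + 4 = -6 + 4 = -2)
-841*Z = -841*(-2) = 1682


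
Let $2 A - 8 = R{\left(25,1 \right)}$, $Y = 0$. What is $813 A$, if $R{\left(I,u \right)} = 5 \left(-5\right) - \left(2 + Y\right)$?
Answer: $- \frac{15447}{2} \approx -7723.5$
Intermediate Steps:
$R{\left(I,u \right)} = -27$ ($R{\left(I,u \right)} = 5 \left(-5\right) - 2 = -25 + \left(-2 + 0\right) = -25 - 2 = -27$)
$A = - \frac{19}{2}$ ($A = 4 + \frac{1}{2} \left(-27\right) = 4 - \frac{27}{2} = - \frac{19}{2} \approx -9.5$)
$813 A = 813 \left(- \frac{19}{2}\right) = - \frac{15447}{2}$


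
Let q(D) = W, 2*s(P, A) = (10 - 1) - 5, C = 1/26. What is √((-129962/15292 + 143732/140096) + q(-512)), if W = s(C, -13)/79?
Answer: I*√52081112196319603199/2644460852 ≈ 2.729*I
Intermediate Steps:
C = 1/26 ≈ 0.038462
s(P, A) = 2 (s(P, A) = ((10 - 1) - 5)/2 = (9 - 5)/2 = (½)*4 = 2)
W = 2/79 ≈ 0.025316
q(D) = 2/79
√((-129962/15292 + 143732/140096) + q(-512)) = √((-129962/15292 + 143732/140096) + 2/79) = √((-129962*1/15292 + 143732*(1/140096)) + 2/79) = √((-64981/7646 + 35933/35024) + 2/79) = √(-1000575413/133896752 + 2/79) = √(-78777664123/10577843408) = I*√52081112196319603199/2644460852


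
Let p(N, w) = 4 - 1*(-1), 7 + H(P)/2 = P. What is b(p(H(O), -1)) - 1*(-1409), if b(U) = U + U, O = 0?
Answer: 1419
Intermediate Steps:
H(P) = -14 + 2*P
p(N, w) = 5 (p(N, w) = 4 + 1 = 5)
b(U) = 2*U
b(p(H(O), -1)) - 1*(-1409) = 2*5 - 1*(-1409) = 10 + 1409 = 1419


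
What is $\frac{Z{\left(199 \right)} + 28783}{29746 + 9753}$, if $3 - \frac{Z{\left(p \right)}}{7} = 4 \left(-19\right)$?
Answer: $\frac{29336}{39499} \approx 0.7427$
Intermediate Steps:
$Z{\left(p \right)} = 553$ ($Z{\left(p \right)} = 21 - 7 \cdot 4 \left(-19\right) = 21 - -532 = 21 + 532 = 553$)
$\frac{Z{\left(199 \right)} + 28783}{29746 + 9753} = \frac{553 + 28783}{29746 + 9753} = \frac{29336}{39499}$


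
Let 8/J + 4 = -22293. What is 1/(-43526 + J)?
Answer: -22297/970499230 ≈ -2.2975e-5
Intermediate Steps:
J = -8/22297 (J = 8/(-4 - 22293) = 8/(-22297) = 8*(-1/22297) = -8/22297 ≈ -0.00035879)
1/(-43526 + J) = 1/(-43526 - 8/22297) = 1/(-970499230/22297) = -22297/970499230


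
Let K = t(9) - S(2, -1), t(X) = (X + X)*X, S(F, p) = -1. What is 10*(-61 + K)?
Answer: 1020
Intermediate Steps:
t(X) = 2*X**2 (t(X) = (2*X)*X = 2*X**2)
K = 163 (K = 2*9**2 - 1*(-1) = 2*81 + 1 = 162 + 1 = 163)
10*(-61 + K) = 10*(-61 + 163) = 10*102 = 1020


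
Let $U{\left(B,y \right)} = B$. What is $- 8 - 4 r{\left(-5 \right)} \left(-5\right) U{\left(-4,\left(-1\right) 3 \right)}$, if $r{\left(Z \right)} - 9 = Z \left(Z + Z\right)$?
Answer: $37760$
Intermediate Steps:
$r{\left(Z \right)} = 9 + 2 Z^{2}$ ($r{\left(Z \right)} = 9 + Z \left(Z + Z\right) = 9 + Z 2 Z = 9 + 2 Z^{2}$)
$- 8 - 4 r{\left(-5 \right)} \left(-5\right) U{\left(-4,\left(-1\right) 3 \right)} = - 8 - 4 \left(9 + 2 \left(-5\right)^{2}\right) \left(-5\right) \left(-4\right) = - 8 - 4 \left(9 + 2 \cdot 25\right) \left(-5\right) \left(-4\right) = - 8 - 4 \left(9 + 50\right) \left(-5\right) \left(-4\right) = - 8 \left(-4\right) 59 \left(-5\right) \left(-4\right) = - 8 \left(\left(-236\right) \left(-5\right)\right) \left(-4\right) = \left(-8\right) 1180 \left(-4\right) = \left(-9440\right) \left(-4\right) = 37760$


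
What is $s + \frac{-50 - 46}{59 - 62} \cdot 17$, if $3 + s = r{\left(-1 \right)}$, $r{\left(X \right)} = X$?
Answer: $540$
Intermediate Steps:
$s = -4$ ($s = -3 - 1 = -4$)
$s + \frac{-50 - 46}{59 - 62} \cdot 17 = -4 + \frac{-50 - 46}{59 - 62} \cdot 17 = -4 + - \frac{96}{-3} \cdot 17 = -4 + \left(-96\right) \left(- \frac{1}{3}\right) 17 = -4 + 32 \cdot 17 = -4 + 544 = 540$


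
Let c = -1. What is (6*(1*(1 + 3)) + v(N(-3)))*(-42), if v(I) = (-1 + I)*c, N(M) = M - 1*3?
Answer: -1302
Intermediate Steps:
N(M) = -3 + M (N(M) = M - 3 = -3 + M)
v(I) = 1 - I (v(I) = (-1 + I)*(-1) = 1 - I)
(6*(1*(1 + 3)) + v(N(-3)))*(-42) = (6*(1*(1 + 3)) + (1 - (-3 - 3)))*(-42) = (6*(1*4) + (1 - 1*(-6)))*(-42) = (6*4 + (1 + 6))*(-42) = (24 + 7)*(-42) = 31*(-42) = -1302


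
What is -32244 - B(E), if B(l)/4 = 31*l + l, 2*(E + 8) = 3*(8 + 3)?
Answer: -33332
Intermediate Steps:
E = 17/2 (E = -8 + (3*(8 + 3))/2 = -8 + (3*11)/2 = -8 + (½)*33 = -8 + 33/2 = 17/2 ≈ 8.5000)
B(l) = 128*l (B(l) = 4*(31*l + l) = 4*(32*l) = 128*l)
-32244 - B(E) = -32244 - 128*17/2 = -32244 - 1*1088 = -32244 - 1088 = -33332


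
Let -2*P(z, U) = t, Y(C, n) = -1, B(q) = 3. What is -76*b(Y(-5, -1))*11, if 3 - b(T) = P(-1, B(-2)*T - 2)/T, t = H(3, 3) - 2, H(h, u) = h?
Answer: -2090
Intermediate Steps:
t = 1 (t = 3 - 2 = 1)
P(z, U) = -½ (P(z, U) = -½*1 = -½)
b(T) = 3 + 1/(2*T) (b(T) = 3 - (-1)/(2*T) = 3 + 1/(2*T))
-76*b(Y(-5, -1))*11 = -76*(3 + (½)/(-1))*11 = -76*(3 + (½)*(-1))*11 = -76*(3 - ½)*11 = -76*5/2*11 = -190*11 = -2090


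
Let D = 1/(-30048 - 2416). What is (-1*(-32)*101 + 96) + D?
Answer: 108040191/32464 ≈ 3328.0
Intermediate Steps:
D = -1/32464 (D = 1/(-32464) = -1/32464 ≈ -3.0803e-5)
(-1*(-32)*101 + 96) + D = (-1*(-32)*101 + 96) - 1/32464 = (32*101 + 96) - 1/32464 = (3232 + 96) - 1/32464 = 3328 - 1/32464 = 108040191/32464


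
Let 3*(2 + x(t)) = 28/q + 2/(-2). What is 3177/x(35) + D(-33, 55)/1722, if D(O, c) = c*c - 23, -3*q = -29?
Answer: -4853080/2091 ≈ -2320.9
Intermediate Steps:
q = 29/3 (q = -⅓*(-29) = 29/3 ≈ 9.6667)
x(t) = -119/87 (x(t) = -2 + (28/(29/3) + 2/(-2))/3 = -2 + (28*(3/29) + 2*(-½))/3 = -2 + (84/29 - 1)/3 = -2 + (⅓)*(55/29) = -2 + 55/87 = -119/87)
D(O, c) = -23 + c² (D(O, c) = c² - 23 = -23 + c²)
3177/x(35) + D(-33, 55)/1722 = 3177/(-119/87) + (-23 + 55²)/1722 = 3177*(-87/119) + (-23 + 3025)*(1/1722) = -276399/119 + 3002*(1/1722) = -276399/119 + 1501/861 = -4853080/2091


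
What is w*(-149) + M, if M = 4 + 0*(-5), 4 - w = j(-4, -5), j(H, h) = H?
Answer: -1188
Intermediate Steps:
w = 8 (w = 4 - 1*(-4) = 4 + 4 = 8)
M = 4 (M = 4 + 0 = 4)
w*(-149) + M = 8*(-149) + 4 = -1192 + 4 = -1188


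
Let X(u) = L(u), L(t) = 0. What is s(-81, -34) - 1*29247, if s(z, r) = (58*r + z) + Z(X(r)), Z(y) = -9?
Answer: -31309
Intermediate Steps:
X(u) = 0
s(z, r) = -9 + z + 58*r (s(z, r) = (58*r + z) - 9 = (z + 58*r) - 9 = -9 + z + 58*r)
s(-81, -34) - 1*29247 = (-9 - 81 + 58*(-34)) - 1*29247 = (-9 - 81 - 1972) - 29247 = -2062 - 29247 = -31309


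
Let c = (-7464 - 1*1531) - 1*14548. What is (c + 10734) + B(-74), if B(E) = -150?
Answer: -12959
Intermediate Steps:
c = -23543 (c = (-7464 - 1531) - 14548 = -8995 - 14548 = -23543)
(c + 10734) + B(-74) = (-23543 + 10734) - 150 = -12809 - 150 = -12959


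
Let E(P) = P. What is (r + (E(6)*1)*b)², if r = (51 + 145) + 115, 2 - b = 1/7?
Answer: 5085025/49 ≈ 1.0378e+5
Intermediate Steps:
b = 13/7 (b = 2 - 1/7 = 2 - 1*⅐ = 2 - ⅐ = 13/7 ≈ 1.8571)
r = 311 (r = 196 + 115 = 311)
(r + (E(6)*1)*b)² = (311 + (6*1)*(13/7))² = (311 + 6*(13/7))² = (311 + 78/7)² = (2255/7)² = 5085025/49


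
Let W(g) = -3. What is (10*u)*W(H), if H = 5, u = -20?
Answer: 600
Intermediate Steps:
(10*u)*W(H) = (10*(-20))*(-3) = -200*(-3) = 600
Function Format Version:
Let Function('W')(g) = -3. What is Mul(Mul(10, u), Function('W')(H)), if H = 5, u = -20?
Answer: 600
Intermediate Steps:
Mul(Mul(10, u), Function('W')(H)) = Mul(Mul(10, -20), -3) = Mul(-200, -3) = 600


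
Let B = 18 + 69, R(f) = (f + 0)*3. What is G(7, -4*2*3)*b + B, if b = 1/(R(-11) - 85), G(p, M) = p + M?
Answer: 10283/118 ≈ 87.144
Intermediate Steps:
R(f) = 3*f (R(f) = f*3 = 3*f)
G(p, M) = M + p
B = 87
b = -1/118 (b = 1/(3*(-11) - 85) = 1/(-33 - 85) = 1/(-118) = -1/118 ≈ -0.0084746)
G(7, -4*2*3)*b + B = (-4*2*3 + 7)*(-1/118) + 87 = (-8*3 + 7)*(-1/118) + 87 = (-24 + 7)*(-1/118) + 87 = -17*(-1/118) + 87 = 17/118 + 87 = 10283/118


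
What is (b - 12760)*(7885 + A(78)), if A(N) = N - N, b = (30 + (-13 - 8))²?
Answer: -99973915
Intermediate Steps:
b = 81 (b = (30 - 21)² = 9² = 81)
A(N) = 0
(b - 12760)*(7885 + A(78)) = (81 - 12760)*(7885 + 0) = -12679*7885 = -99973915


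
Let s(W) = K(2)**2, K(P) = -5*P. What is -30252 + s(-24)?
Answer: -30152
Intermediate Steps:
K(P) = -5*P
s(W) = 100 (s(W) = (-5*2)**2 = (-10)**2 = 100)
-30252 + s(-24) = -30252 + 100 = -30152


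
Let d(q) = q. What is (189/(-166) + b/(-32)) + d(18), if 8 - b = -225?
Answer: 25445/2656 ≈ 9.5802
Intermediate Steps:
b = 233 (b = 8 - 1*(-225) = 8 + 225 = 233)
(189/(-166) + b/(-32)) + d(18) = (189/(-166) + 233/(-32)) + 18 = (189*(-1/166) + 233*(-1/32)) + 18 = (-189/166 - 233/32) + 18 = -22363/2656 + 18 = 25445/2656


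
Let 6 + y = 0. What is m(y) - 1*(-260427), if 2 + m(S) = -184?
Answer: 260241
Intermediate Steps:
y = -6 (y = -6 + 0 = -6)
m(S) = -186 (m(S) = -2 - 184 = -186)
m(y) - 1*(-260427) = -186 - 1*(-260427) = -186 + 260427 = 260241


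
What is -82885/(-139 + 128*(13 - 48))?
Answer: 82885/4619 ≈ 17.944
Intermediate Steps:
-82885/(-139 + 128*(13 - 48)) = -82885/(-139 + 128*(-35)) = -82885/(-139 - 4480) = -82885/(-4619) = -82885*(-1/4619) = 82885/4619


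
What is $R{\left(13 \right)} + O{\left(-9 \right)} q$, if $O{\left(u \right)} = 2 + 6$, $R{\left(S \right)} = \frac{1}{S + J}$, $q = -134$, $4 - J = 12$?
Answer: $- \frac{5359}{5} \approx -1071.8$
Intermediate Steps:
$J = -8$ ($J = 4 - 12 = -8$)
$R{\left(S \right)} = \frac{1}{-8 + S}$ ($R{\left(S \right)} = \frac{1}{S - 8} = \frac{1}{-8 + S}$)
$O{\left(u \right)} = 8$
$R{\left(13 \right)} + O{\left(-9 \right)} q = \frac{1}{-8 + 13} + 8 \left(-134\right) = \frac{1}{5} - 1072 = - \frac{5359}{5}$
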